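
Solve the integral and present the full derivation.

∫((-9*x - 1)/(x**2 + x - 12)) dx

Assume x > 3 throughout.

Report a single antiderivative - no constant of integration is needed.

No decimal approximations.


Step 1. Decompose ∫((-9*x - 1)/(x**2 + x - 12)) dx by partial fractions, (-9*x - 1)/(x**2 + x - 12) = -5/(x + 4) - 4/(x - 3): now ∫(-4/(x - 3)) dx + ∫(-5/(x + 4)) dx.
Step 2. Evaluate the standard form [assuming x > 3]: now -4*log(x - 3) + ∫(-5/(x + 4)) dx.
Step 3. Evaluate the standard form [assuming x > -4]: now -4*log(x - 3) - 5*log(x + 4).
Answer: -4*log(x - 3) - 5*log(x + 4).


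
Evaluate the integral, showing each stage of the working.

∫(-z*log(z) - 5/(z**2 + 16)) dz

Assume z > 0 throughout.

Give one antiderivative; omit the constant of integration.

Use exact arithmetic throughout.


Step 1. Rewrite: now ∫(-z*log(z)) dz + ∫(-5/(z**2 + 16)) dz.
Step 2. Integrate ∫(-z*log(z)) dz by parts with u = log(z), dv = (-z) dz, so v = -z**2/2 [assuming z > 0]: now -z**2*log(z)/2 + ∫(z/2) dz + ∫(-5/(z**2 + 16)) dz.
Step 3. Evaluate the standard form: now -z**2*log(z)/2 + z**2/4 + ∫(-5/(z**2 + 16)) dz.
Step 4. Evaluate the standard form: now -z**2*log(z)/2 + z**2/4 - 5*atan(z/4)/4.
Answer: -z**2*log(z)/2 + z**2/4 - 5*atan(z/4)/4.


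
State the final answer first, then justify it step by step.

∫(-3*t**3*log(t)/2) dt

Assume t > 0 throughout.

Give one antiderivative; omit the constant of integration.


The answer is -3*t**4*log(t)/8 + 3*t**4/32.
Step 1. Integrate ∫(-3*t**3*log(t)/2) dt by parts with u = log(t), dv = (-3*t**3/2) dt, so v = -3*t**4/8 [assuming t > 0]: now -3*t**4*log(t)/8 + ∫(3*t**3/8) dt.
Step 2. Evaluate the standard form: now -3*t**4*log(t)/8 + 3*t**4/32.
Answer: -3*t**4*log(t)/8 + 3*t**4/32.


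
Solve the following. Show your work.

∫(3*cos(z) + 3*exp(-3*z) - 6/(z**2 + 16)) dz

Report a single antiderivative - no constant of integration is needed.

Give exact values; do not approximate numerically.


Step 1. Rewrite: now ∫(-6/(z**2 + 16)) dz + ∫(3*exp(-3*z)) dz + ∫(3*cos(z)) dz.
Step 2. Evaluate the standard form: now -3*atan(z/4)/2 + ∫(3*exp(-3*z)) dz + ∫(3*cos(z)) dz.
Step 3. Evaluate the standard form: now 3*sin(z) - 3*atan(z/4)/2 + ∫(3*exp(-3*z)) dz.
Step 4. Evaluate the standard form: now 3*sin(z) - 3*atan(z/4)/2 - exp(-3*z).
Answer: 3*sin(z) - 3*atan(z/4)/2 - exp(-3*z).


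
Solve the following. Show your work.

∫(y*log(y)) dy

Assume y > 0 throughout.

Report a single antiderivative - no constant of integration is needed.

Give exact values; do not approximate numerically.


Step 1. Integrate ∫(y*log(y)) dy by parts with u = log(y), dv = (y) dy, so v = y**2/2 [assuming y > 0]: now y**2*log(y)/2 + ∫(-y/2) dy.
Step 2. Evaluate the standard form: now y**2*log(y)/2 - y**2/4.
Answer: y**2*log(y)/2 - y**2/4.


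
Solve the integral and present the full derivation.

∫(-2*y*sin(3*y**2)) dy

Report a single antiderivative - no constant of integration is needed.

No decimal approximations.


Step 1. Substitute u = y**2, turning ∫(-2*y*sin(3*y**2)) dy into ∫(-sin(3*u)) du: now ∫(-sin(3*u)) du.
Step 2. Evaluate the standard form: now cos(3*u)/3.
Step 3. Substitute back u = y**2: now cos(3*y**2)/3.
Answer: cos(3*y**2)/3.


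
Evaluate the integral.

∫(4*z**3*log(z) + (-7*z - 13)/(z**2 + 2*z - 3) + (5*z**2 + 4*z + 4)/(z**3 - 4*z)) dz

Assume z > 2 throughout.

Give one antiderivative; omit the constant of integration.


Answer: z**4*log(z) - z**4/4 - log(z) + 4*log(z - 2) - 5*log(z - 1) + 2*log(z + 2) - 2*log(z + 3).


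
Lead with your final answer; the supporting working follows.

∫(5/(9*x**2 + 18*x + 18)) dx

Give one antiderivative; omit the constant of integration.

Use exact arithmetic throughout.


The answer is 5*atan(x + 1)/9.
Step 1. Substitute u = -3*x - 3, turning ∫(5/(9*x**2 + 18*x + 18)) dx into ∫(-5/(3*(u**2 + 9))) du: now ∫(-5/(3*(u**2 + 9))) du.
Step 2. Evaluate the standard form: now -5*atan(u/3)/9.
Step 3. Substitute back u = -3*x - 3: now 5*atan(x + 1)/9.
Answer: 5*atan(x + 1)/9.


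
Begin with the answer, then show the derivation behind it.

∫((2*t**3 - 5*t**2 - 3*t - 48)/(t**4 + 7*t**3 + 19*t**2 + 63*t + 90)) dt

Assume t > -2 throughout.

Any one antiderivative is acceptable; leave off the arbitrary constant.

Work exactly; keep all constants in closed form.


The answer is -2*log(t + 2) + 4*log(t + 5) - atan(t/3).
Step 1. Decompose ∫((2*t**3 - 5*t**2 - 3*t - 48)/(t**4 + 7*t**3 + 19*t**2 + 63*t + 90)) dt by partial fractions, (2*t**3 - 5*t**2 - 3*t - 48)/(t**4 + 7*t**3 + 19*t**2 + 63*t + 90) = -3/(t**2 + 9) + 4/(t + 5) - 2/(t + 2): now ∫(-2/(t + 2)) dt + ∫(4/(t + 5)) dt + ∫(-3/(t**2 + 9)) dt.
Step 2. Evaluate the standard form [assuming t > -5]: now 4*log(t + 5) + ∫(-2/(t + 2)) dt + ∫(-3/(t**2 + 9)) dt.
Step 3. Evaluate the standard form [assuming t > -2]: now -2*log(t + 2) + 4*log(t + 5) + ∫(-3/(t**2 + 9)) dt.
Step 4. Evaluate the standard form: now -2*log(t + 2) + 4*log(t + 5) - atan(t/3).
Answer: -2*log(t + 2) + 4*log(t + 5) - atan(t/3).


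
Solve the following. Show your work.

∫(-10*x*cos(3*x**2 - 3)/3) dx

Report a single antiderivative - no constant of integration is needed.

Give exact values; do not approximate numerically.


Step 1. Substitute u = x**2 - 1, turning ∫(-10*x*cos(3*x**2 - 3)/3) dx into ∫(-5*cos(3*u)/3) du: now ∫(-5*cos(3*u)/3) du.
Step 2. Evaluate the standard form: now -5*sin(3*u)/9.
Step 3. Substitute back u = x**2 - 1: now -5*sin(3*x**2 - 3)/9.
Answer: -5*sin(3*x**2 - 3)/9.


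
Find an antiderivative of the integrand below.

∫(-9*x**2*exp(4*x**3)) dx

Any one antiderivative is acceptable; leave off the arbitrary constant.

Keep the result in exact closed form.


Answer: -3*exp(4*x**3)/4.


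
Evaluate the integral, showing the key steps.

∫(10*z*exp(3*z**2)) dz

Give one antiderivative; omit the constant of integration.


Step 1. Substitute u = z**2, turning ∫(10*z*exp(3*z**2)) dz into ∫(5*exp(3*u)) du: now ∫(5*exp(3*u)) du.
Step 2. Evaluate the standard form: now 5*exp(3*u)/3.
Step 3. Substitute back u = z**2: now 5*exp(3*z**2)/3.
Answer: 5*exp(3*z**2)/3.


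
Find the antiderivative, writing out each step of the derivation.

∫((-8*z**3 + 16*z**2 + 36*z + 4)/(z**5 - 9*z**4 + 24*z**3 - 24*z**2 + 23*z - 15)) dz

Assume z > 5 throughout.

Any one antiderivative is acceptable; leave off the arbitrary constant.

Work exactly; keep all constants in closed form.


Step 1. Decompose ∫((-8*z**3 + 16*z**2 + 36*z + 4)/(z**5 - 9*z**4 + 24*z**3 - 24*z**2 + 23*z - 15)) dz by partial fractions, (-8*z**3 + 16*z**2 + 36*z + 4)/(z**5 - 9*z**4 + 24*z**3 - 24*z**2 + 23*z - 15) = 2/(z**2 + 1) + 3/(z - 1) - 1/(z - 3) - 2/(z - 5): now ∫(-2/(z - 5)) dz + ∫(-1/(z - 3)) dz + ∫(3/(z - 1)) dz + ∫(2/(z**2 + 1)) dz.
Step 2. Evaluate the standard form [assuming z > 5]: now -2*log(z - 5) + ∫(-1/(z - 3)) dz + ∫(3/(z - 1)) dz + ∫(2/(z**2 + 1)) dz.
Step 3. Evaluate the standard form [assuming z > 3]: now -2*log(z - 5) - log(z - 3) + ∫(3/(z - 1)) dz + ∫(2/(z**2 + 1)) dz.
Step 4. Evaluate the standard form [assuming z > 1]: now -2*log(z - 5) - log(z - 3) + 3*log(z - 1) + ∫(2/(z**2 + 1)) dz.
Step 5. Evaluate the standard form: now -2*log(z - 5) - log(z - 3) + 3*log(z - 1) + 2*atan(z).
Answer: -2*log(z - 5) - log(z - 3) + 3*log(z - 1) + 2*atan(z).


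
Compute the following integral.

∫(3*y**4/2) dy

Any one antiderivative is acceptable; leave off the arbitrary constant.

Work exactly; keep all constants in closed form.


Answer: 3*y**5/10.


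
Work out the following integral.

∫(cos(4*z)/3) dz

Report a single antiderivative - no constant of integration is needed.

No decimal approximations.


Answer: sin(4*z)/12.


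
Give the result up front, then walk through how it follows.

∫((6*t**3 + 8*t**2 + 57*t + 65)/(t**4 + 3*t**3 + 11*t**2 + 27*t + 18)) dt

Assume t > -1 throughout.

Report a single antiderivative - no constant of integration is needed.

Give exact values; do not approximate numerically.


The answer is log(t + 1) + 5*log(t + 2) + atan(t/3)/3.
Step 1. Decompose ∫((6*t**3 + 8*t**2 + 57*t + 65)/(t**4 + 3*t**3 + 11*t**2 + 27*t + 18)) dt by partial fractions, (6*t**3 + 8*t**2 + 57*t + 65)/(t**4 + 3*t**3 + 11*t**2 + 27*t + 18) = 1/(t**2 + 9) + 5/(t + 2) + 1/(t + 1): now ∫(1/(t + 1)) dt + ∫(5/(t + 2)) dt + ∫(1/(t**2 + 9)) dt.
Step 2. Evaluate the standard form [assuming t > -2]: now 5*log(t + 2) + ∫(1/(t + 1)) dt + ∫(1/(t**2 + 9)) dt.
Step 3. Evaluate the standard form [assuming t > -1]: now log(t + 1) + 5*log(t + 2) + ∫(1/(t**2 + 9)) dt.
Step 4. Evaluate the standard form: now log(t + 1) + 5*log(t + 2) + atan(t/3)/3.
Answer: log(t + 1) + 5*log(t + 2) + atan(t/3)/3.


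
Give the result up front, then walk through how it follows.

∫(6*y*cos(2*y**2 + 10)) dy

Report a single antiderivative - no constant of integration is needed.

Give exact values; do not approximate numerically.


The answer is 3*sin(2*y**2 + 10)/2.
Step 1. Substitute u = y**2 + 5, turning ∫(6*y*cos(2*y**2 + 10)) dy into ∫(3*cos(2*u)) du: now ∫(3*cos(2*u)) du.
Step 2. Evaluate the standard form: now 3*sin(2*u)/2.
Step 3. Substitute back u = y**2 + 5: now 3*sin(2*y**2 + 10)/2.
Answer: 3*sin(2*y**2 + 10)/2.


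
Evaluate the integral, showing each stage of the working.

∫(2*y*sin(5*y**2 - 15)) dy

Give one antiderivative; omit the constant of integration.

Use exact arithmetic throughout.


Step 1. Substitute u = y**2 - 3, turning ∫(2*y*sin(5*y**2 - 15)) dy into ∫(sin(5*u)) du: now ∫(sin(5*u)) du.
Step 2. Evaluate the standard form: now -cos(5*u)/5.
Step 3. Substitute back u = y**2 - 3: now -cos(5*y**2 - 15)/5.
Answer: -cos(5*y**2 - 15)/5.


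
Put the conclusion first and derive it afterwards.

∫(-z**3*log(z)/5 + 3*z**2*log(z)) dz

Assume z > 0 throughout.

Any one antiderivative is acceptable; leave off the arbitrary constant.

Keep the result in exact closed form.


The answer is -z**4*log(z)/20 + z**4/80 + z**3*log(z) - z**3/3.
Step 1. Rewrite: now ∫(3*z**2*log(z)) dz + ∫(-z**3*log(z)/5) dz.
Step 2. Integrate ∫(-z**3*log(z)/5) dz by parts with u = log(z), dv = (-z**3/5) dz, so v = -z**4/20 [assuming z > 0]: now -z**4*log(z)/20 + ∫(z**3/20) dz + ∫(3*z**2*log(z)) dz.
Step 3. Evaluate the standard form: now -z**4*log(z)/20 + z**4/80 + ∫(3*z**2*log(z)) dz.
Step 4. Integrate ∫(3*z**2*log(z)) dz by parts with u = log(z), dv = (3*z**2) dz, so v = z**3 [assuming z > 0]: now -z**4*log(z)/20 + z**4/80 + z**3*log(z) + ∫(-z**2) dz.
Step 5. Evaluate the standard form: now -z**4*log(z)/20 + z**4/80 + z**3*log(z) - z**3/3.
Answer: -z**4*log(z)/20 + z**4/80 + z**3*log(z) - z**3/3.


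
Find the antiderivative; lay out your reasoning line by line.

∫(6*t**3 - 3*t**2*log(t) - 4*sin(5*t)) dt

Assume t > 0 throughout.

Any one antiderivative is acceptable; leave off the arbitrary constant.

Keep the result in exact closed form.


Step 1. Rewrite: now ∫(6*t**3) dt + ∫(-3*t**2*log(t)) dt + ∫(-4*sin(5*t)) dt.
Step 2. Evaluate the standard form: now 3*t**4/2 + ∫(-3*t**2*log(t)) dt + ∫(-4*sin(5*t)) dt.
Step 3. Evaluate the standard form: now 3*t**4/2 + 4*cos(5*t)/5 + ∫(-3*t**2*log(t)) dt.
Step 4. Integrate ∫(-3*t**2*log(t)) dt by parts with u = log(t), dv = (-3*t**2) dt, so v = -t**3 [assuming t > 0]: now 3*t**4/2 - t**3*log(t) + 4*cos(5*t)/5 + ∫(t**2) dt.
Step 5. Evaluate the standard form: now 3*t**4/2 - t**3*log(t) + t**3/3 + 4*cos(5*t)/5.
Answer: 3*t**4/2 - t**3*log(t) + t**3/3 + 4*cos(5*t)/5.


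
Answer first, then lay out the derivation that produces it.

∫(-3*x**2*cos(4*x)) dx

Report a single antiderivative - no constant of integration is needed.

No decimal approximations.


The answer is -3*x**2*sin(4*x)/4 - 3*x*cos(4*x)/8 + 3*sin(4*x)/32.
Step 1. Integrate ∫(-3*x**2*cos(4*x)) dx by parts with u = x**2, dv = (-3*cos(4*x)) dx, so v = -3*sin(4*x)/4: now -3*x**2*sin(4*x)/4 + ∫(3*x*sin(4*x)/2) dx.
Step 2. Integrate ∫(3*x*sin(4*x)/2) dx by parts with u = x, dv = (3*sin(4*x)/2) dx, so v = -3*cos(4*x)/8: now -3*x**2*sin(4*x)/4 - 3*x*cos(4*x)/8 + ∫(3*cos(4*x)/8) dx.
Step 3. Evaluate the standard form: now -3*x**2*sin(4*x)/4 - 3*x*cos(4*x)/8 + 3*sin(4*x)/32.
Answer: -3*x**2*sin(4*x)/4 - 3*x*cos(4*x)/8 + 3*sin(4*x)/32.


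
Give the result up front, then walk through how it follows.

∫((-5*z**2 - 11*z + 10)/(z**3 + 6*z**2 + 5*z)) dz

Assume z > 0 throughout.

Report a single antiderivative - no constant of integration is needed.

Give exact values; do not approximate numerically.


The answer is 2*log(z) - 4*log(z + 1) - 3*log(z + 5).
Step 1. Decompose ∫((-5*z**2 - 11*z + 10)/(z**3 + 6*z**2 + 5*z)) dz by partial fractions, (-5*z**2 - 11*z + 10)/(z**3 + 6*z**2 + 5*z) = -3/(z + 5) - 4/(z + 1) + 2/z: now ∫(2/z) dz + ∫(-4/(z + 1)) dz + ∫(-3/(z + 5)) dz.
Step 2. Evaluate the standard form [assuming z > -1]: now -4*log(z + 1) + ∫(2/z) dz + ∫(-3/(z + 5)) dz.
Step 3. Evaluate the standard form [assuming z > -5]: now -4*log(z + 1) - 3*log(z + 5) + ∫(2/z) dz.
Step 4. Evaluate the standard form [assuming z > 0]: now 2*log(z) - 4*log(z + 1) - 3*log(z + 5).
Answer: 2*log(z) - 4*log(z + 1) - 3*log(z + 5).


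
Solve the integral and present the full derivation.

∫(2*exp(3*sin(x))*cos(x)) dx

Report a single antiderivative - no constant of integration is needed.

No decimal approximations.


Step 1. Substitute u = sin(x), turning ∫(2*exp(3*sin(x))*cos(x)) dx into ∫(2*exp(3*u)) du: now ∫(2*exp(3*u)) du.
Step 2. Evaluate the standard form: now 2*exp(3*u)/3.
Step 3. Substitute back u = sin(x): now 2*exp(3*sin(x))/3.
Answer: 2*exp(3*sin(x))/3.


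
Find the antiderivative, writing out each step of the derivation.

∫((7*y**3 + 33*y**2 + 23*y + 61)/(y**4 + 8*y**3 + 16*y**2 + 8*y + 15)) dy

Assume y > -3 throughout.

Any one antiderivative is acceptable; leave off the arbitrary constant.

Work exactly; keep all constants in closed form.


Step 1. Decompose ∫((7*y**3 + 33*y**2 + 23*y + 61)/(y**4 + 8*y**3 + 16*y**2 + 8*y + 15)) dy by partial fractions, (7*y**3 + 33*y**2 + 23*y + 61)/(y**4 + 8*y**3 + 16*y**2 + 8*y + 15) = 2/(y**2 + 1) + 2/(y + 5) + 5/(y + 3): now ∫(5/(y + 3)) dy + ∫(2/(y + 5)) dy + ∫(2/(y**2 + 1)) dy.
Step 2. Evaluate the standard form [assuming y > -5]: now 2*log(y + 5) + ∫(5/(y + 3)) dy + ∫(2/(y**2 + 1)) dy.
Step 3. Evaluate the standard form [assuming y > -3]: now 5*log(y + 3) + 2*log(y + 5) + ∫(2/(y**2 + 1)) dy.
Step 4. Evaluate the standard form: now 5*log(y + 3) + 2*log(y + 5) + 2*atan(y).
Answer: 5*log(y + 3) + 2*log(y + 5) + 2*atan(y).


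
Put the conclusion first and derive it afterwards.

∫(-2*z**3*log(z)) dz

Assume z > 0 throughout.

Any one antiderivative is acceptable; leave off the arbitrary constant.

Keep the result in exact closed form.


The answer is -z**4*log(z)/2 + z**4/8.
Step 1. Integrate ∫(-2*z**3*log(z)) dz by parts with u = log(z), dv = (-2*z**3) dz, so v = -z**4/2 [assuming z > 0]: now -z**4*log(z)/2 + ∫(z**3/2) dz.
Step 2. Evaluate the standard form: now -z**4*log(z)/2 + z**4/8.
Answer: -z**4*log(z)/2 + z**4/8.


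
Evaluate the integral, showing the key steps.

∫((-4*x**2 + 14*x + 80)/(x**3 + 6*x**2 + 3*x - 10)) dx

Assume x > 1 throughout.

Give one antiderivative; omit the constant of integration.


Step 1. Decompose ∫((-4*x**2 + 14*x + 80)/(x**3 + 6*x**2 + 3*x - 10)) dx by partial fractions, (-4*x**2 + 14*x + 80)/(x**3 + 6*x**2 + 3*x - 10) = -5/(x + 5) - 4/(x + 2) + 5/(x - 1): now ∫(5/(x - 1)) dx + ∫(-4/(x + 2)) dx + ∫(-5/(x + 5)) dx.
Step 2. Evaluate the standard form [assuming x > 1]: now 5*log(x - 1) + ∫(-4/(x + 2)) dx + ∫(-5/(x + 5)) dx.
Step 3. Evaluate the standard form [assuming x > -2]: now 5*log(x - 1) - 4*log(x + 2) + ∫(-5/(x + 5)) dx.
Step 4. Evaluate the standard form [assuming x > -5]: now 5*log(x - 1) - 4*log(x + 2) - 5*log(x + 5).
Answer: 5*log(x - 1) - 4*log(x + 2) - 5*log(x + 5).


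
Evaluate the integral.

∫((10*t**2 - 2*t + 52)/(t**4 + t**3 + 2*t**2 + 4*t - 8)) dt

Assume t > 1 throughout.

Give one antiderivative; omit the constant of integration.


Answer: 4*log(t - 1) - 4*log(t + 2) - atan(t/2).


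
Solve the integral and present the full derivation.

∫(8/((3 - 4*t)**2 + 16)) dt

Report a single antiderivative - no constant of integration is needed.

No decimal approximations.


Step 1. Substitute u = 3 - 4*t, turning ∫(8/((3 - 4*t)**2 + 16)) dt into ∫(-2/(u**2 + 16)) du: now ∫(-2/(u**2 + 16)) du.
Step 2. Evaluate the standard form: now -atan(u/4)/2.
Step 3. Substitute back u = 3 - 4*t: now atan(t - 3/4)/2.
Answer: atan(t - 3/4)/2.


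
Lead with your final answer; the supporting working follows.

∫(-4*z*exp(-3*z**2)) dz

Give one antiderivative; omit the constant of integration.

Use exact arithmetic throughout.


The answer is 2*exp(-3*z**2)/3.
Step 1. Substitute u = z**2, turning ∫(-4*z*exp(-3*z**2)) dz into ∫(-2*exp(-3*u)) du: now ∫(-2*exp(-3*u)) du.
Step 2. Evaluate the standard form: now 2*exp(-3*u)/3.
Step 3. Substitute back u = z**2: now 2*exp(-3*z**2)/3.
Answer: 2*exp(-3*z**2)/3.


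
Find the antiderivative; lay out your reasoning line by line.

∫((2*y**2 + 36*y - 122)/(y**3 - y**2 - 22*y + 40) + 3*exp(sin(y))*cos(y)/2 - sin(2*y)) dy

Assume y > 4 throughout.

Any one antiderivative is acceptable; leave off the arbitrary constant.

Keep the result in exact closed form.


Step 1. Rewrite: now ∫((2*y**2 + 36*y - 122)/(y**3 - y**2 - 22*y + 40)) dy + ∫(3*exp(sin(y))*cos(y)/2) dy + ∫(-sin(2*y)) dy.
Step 2. Evaluate the standard form: now cos(2*y)/2 + ∫((2*y**2 + 36*y - 122)/(y**3 - y**2 - 22*y + 40)) dy + ∫(3*exp(sin(y))*cos(y)/2) dy.
Step 3. Substitute u = sin(y), turning ∫(3*exp(sin(y))*cos(y)/2) dy into ∫(3*exp(u)/2) du: now cos(2*y)/2 + ∫((2*y**2 + 36*y - 122)/(y**3 - y**2 - 22*y + 40)) dy + ∫(3*exp(u)/2) du.
Step 4. Evaluate the standard form: now 3*exp(u)/2 + cos(2*y)/2 + ∫((2*y**2 + 36*y - 122)/(y**3 - y**2 - 22*y + 40)) dy.
Step 5. Substitute back u = sin(y): now 3*exp(sin(y))/2 + cos(2*y)/2 + ∫((2*y**2 + 36*y - 122)/(y**3 - y**2 - 22*y + 40)) dy.
Step 6. Decompose ∫((2*y**2 + 36*y - 122)/(y**3 - y**2 - 22*y + 40)) dy by partial fractions, (2*y**2 + 36*y - 122)/(y**3 - y**2 - 22*y + 40) = -4/(y + 5) + 3/(y - 2) + 3/(y - 4): now 3*exp(sin(y))/2 + cos(2*y)/2 + ∫(3/(y - 4)) dy + ∫(3/(y - 2)) dy + ∫(-4/(y + 5)) dy.
Step 7. Evaluate the standard form [assuming y > -5]: now 3*exp(sin(y))/2 - 4*log(y + 5) + cos(2*y)/2 + ∫(3/(y - 4)) dy + ∫(3/(y - 2)) dy.
Step 8. Evaluate the standard form [assuming y > 4]: now 3*exp(sin(y))/2 + 3*log(y - 4) - 4*log(y + 5) + cos(2*y)/2 + ∫(3/(y - 2)) dy.
Step 9. Evaluate the standard form [assuming y > 2]: now 3*exp(sin(y))/2 + 3*log(y - 4) + 3*log(y - 2) - 4*log(y + 5) + cos(2*y)/2.
Answer: 3*exp(sin(y))/2 + 3*log(y - 4) + 3*log(y - 2) - 4*log(y + 5) + cos(2*y)/2.


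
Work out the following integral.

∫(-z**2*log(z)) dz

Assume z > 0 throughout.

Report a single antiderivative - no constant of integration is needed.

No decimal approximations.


Answer: -z**3*log(z)/3 + z**3/9.


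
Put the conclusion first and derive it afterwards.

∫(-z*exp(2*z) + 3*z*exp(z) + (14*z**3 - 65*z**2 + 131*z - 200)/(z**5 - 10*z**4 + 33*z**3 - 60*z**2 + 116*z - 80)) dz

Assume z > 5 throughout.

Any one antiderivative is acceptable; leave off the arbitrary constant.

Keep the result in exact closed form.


The answer is -z*exp(2*z)/2 + 3*z*exp(z) + exp(2*z)/4 - 3*exp(z) + 5*log(z - 5) - 3*log(z - 4) - 2*log(z - 1) + 3*atan(z/2)/2.
Step 1. Rewrite: now ∫(3*z*exp(z)) dz + ∫(-z*exp(2*z)) dz + ∫((14*z**3 - 65*z**2 + 131*z - 200)/(z**5 - 10*z**4 + 33*z**3 - 60*z**2 + 116*z - 80)) dz.
Step 2. Integrate ∫(3*z*exp(z)) dz by parts with u = z, dv = (3*exp(z)) dz, so v = 3*exp(z): now 3*z*exp(z) + ∫(-z*exp(2*z)) dz + ∫((14*z**3 - 65*z**2 + 131*z - 200)/(z**5 - 10*z**4 + 33*z**3 - 60*z**2 + 116*z - 80)) dz + ∫(-3*exp(z)) dz.
Step 3. Evaluate the standard form: now 3*z*exp(z) - 3*exp(z) + ∫(-z*exp(2*z)) dz + ∫((14*z**3 - 65*z**2 + 131*z - 200)/(z**5 - 10*z**4 + 33*z**3 - 60*z**2 + 116*z - 80)) dz.
Step 4. Decompose ∫((14*z**3 - 65*z**2 + 131*z - 200)/(z**5 - 10*z**4 + 33*z**3 - 60*z**2 + 116*z - 80)) dz by partial fractions, (14*z**3 - 65*z**2 + 131*z - 200)/(z**5 - 10*z**4 + 33*z**3 - 60*z**2 + 116*z - 80) = 3/(z**2 + 4) - 2/(z - 1) - 3/(z - 4) + 5/(z - 5): now 3*z*exp(z) - 3*exp(z) + ∫(-z*exp(2*z)) dz + ∫(5/(z - 5)) dz + ∫(-3/(z - 4)) dz + ∫(-2/(z - 1)) dz + ∫(3/(z**2 + 4)) dz.
Step 5. Evaluate the standard form [assuming z > 5]: now 3*z*exp(z) - 3*exp(z) + 5*log(z - 5) + ∫(-z*exp(2*z)) dz + ∫(-3/(z - 4)) dz + ∫(-2/(z - 1)) dz + ∫(3/(z**2 + 4)) dz.
Step 6. Evaluate the standard form [assuming z > 4]: now 3*z*exp(z) - 3*exp(z) + 5*log(z - 5) - 3*log(z - 4) + ∫(-z*exp(2*z)) dz + ∫(-2/(z - 1)) dz + ∫(3/(z**2 + 4)) dz.
Step 7. Evaluate the standard form [assuming z > 1]: now 3*z*exp(z) - 3*exp(z) + 5*log(z - 5) - 3*log(z - 4) - 2*log(z - 1) + ∫(-z*exp(2*z)) dz + ∫(3/(z**2 + 4)) dz.
Step 8. Evaluate the standard form: now 3*z*exp(z) - 3*exp(z) + 5*log(z - 5) - 3*log(z - 4) - 2*log(z - 1) + 3*atan(z/2)/2 + ∫(-z*exp(2*z)) dz.
Step 9. Integrate ∫(-z*exp(2*z)) dz by parts with u = z, dv = (-exp(2*z)) dz, so v = -exp(2*z)/2: now -z*exp(2*z)/2 + 3*z*exp(z) - 3*exp(z) + 5*log(z - 5) - 3*log(z - 4) - 2*log(z - 1) + 3*atan(z/2)/2 + ∫(exp(2*z)/2) dz.
Step 10. Evaluate the standard form: now -z*exp(2*z)/2 + 3*z*exp(z) + exp(2*z)/4 - 3*exp(z) + 5*log(z - 5) - 3*log(z - 4) - 2*log(z - 1) + 3*atan(z/2)/2.
Answer: -z*exp(2*z)/2 + 3*z*exp(z) + exp(2*z)/4 - 3*exp(z) + 5*log(z - 5) - 3*log(z - 4) - 2*log(z - 1) + 3*atan(z/2)/2.


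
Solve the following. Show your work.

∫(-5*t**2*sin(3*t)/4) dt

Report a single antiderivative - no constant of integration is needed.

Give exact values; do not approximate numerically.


Step 1. Integrate ∫(-5*t**2*sin(3*t)/4) dt by parts with u = t**2, dv = (-5*sin(3*t)/4) dt, so v = 5*cos(3*t)/12: now 5*t**2*cos(3*t)/12 + ∫(-5*t*cos(3*t)/6) dt.
Step 2. Integrate ∫(-5*t*cos(3*t)/6) dt by parts with u = t, dv = (-5*cos(3*t)/6) dt, so v = -5*sin(3*t)/18: now 5*t**2*cos(3*t)/12 - 5*t*sin(3*t)/18 + ∫(5*sin(3*t)/18) dt.
Step 3. Evaluate the standard form: now 5*t**2*cos(3*t)/12 - 5*t*sin(3*t)/18 - 5*cos(3*t)/54.
Answer: 5*t**2*cos(3*t)/12 - 5*t*sin(3*t)/18 - 5*cos(3*t)/54.


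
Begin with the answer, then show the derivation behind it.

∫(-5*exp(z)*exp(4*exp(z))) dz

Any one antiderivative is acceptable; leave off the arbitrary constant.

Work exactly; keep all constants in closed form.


The answer is -5*exp(4*exp(z))/4.
Step 1. Substitute u = exp(z), turning ∫(-5*exp(z)*exp(4*exp(z))) dz into ∫(-5*exp(4*u)) du: now ∫(-5*exp(4*u)) du.
Step 2. Evaluate the standard form: now -5*exp(4*u)/4.
Step 3. Substitute back u = exp(z): now -5*exp(4*exp(z))/4.
Answer: -5*exp(4*exp(z))/4.


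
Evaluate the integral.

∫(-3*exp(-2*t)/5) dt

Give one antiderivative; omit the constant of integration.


Answer: 3*exp(-2*t)/10.


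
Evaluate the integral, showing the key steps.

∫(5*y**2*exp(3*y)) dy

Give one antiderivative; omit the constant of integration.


Step 1. Integrate ∫(5*y**2*exp(3*y)) dy by parts with u = y**2, dv = (5*exp(3*y)) dy, so v = 5*exp(3*y)/3: now 5*y**2*exp(3*y)/3 + ∫(-10*y*exp(3*y)/3) dy.
Step 2. Integrate ∫(-10*y*exp(3*y)/3) dy by parts with u = y, dv = (-10*exp(3*y)/3) dy, so v = -10*exp(3*y)/9: now 5*y**2*exp(3*y)/3 - 10*y*exp(3*y)/9 + ∫(10*exp(3*y)/9) dy.
Step 3. Evaluate the standard form: now 5*y**2*exp(3*y)/3 - 10*y*exp(3*y)/9 + 10*exp(3*y)/27.
Answer: 5*y**2*exp(3*y)/3 - 10*y*exp(3*y)/9 + 10*exp(3*y)/27.


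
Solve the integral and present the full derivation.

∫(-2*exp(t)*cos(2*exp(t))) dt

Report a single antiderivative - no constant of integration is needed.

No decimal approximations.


Step 1. Substitute u = exp(t), turning ∫(-2*exp(t)*cos(2*exp(t))) dt into ∫(-2*cos(2*u)) du: now ∫(-2*cos(2*u)) du.
Step 2. Evaluate the standard form: now -sin(2*u).
Step 3. Substitute back u = exp(t): now -sin(2*exp(t)).
Answer: -sin(2*exp(t)).


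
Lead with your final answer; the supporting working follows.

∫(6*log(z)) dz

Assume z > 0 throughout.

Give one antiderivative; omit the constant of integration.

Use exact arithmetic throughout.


The answer is 6*z*log(z) - 6*z.
Step 1. Integrate ∫(6*log(z)) dz by parts with u = log(z), dv = (6) dz, so v = 6*z [assuming z > 0]: now 6*z*log(z) + ∫(-6) dz.
Step 2. Evaluate the standard form: now 6*z*log(z) - 6*z.
Answer: 6*z*log(z) - 6*z.


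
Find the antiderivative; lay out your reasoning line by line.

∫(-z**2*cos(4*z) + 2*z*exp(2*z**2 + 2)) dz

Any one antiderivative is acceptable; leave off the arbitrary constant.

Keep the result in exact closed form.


Step 1. Rewrite: now ∫(2*z*exp(2*z**2 + 2)) dz + ∫(-z**2*cos(4*z)) dz.
Step 2. Substitute u = z**2 + 1, turning ∫(2*z*exp(2*z**2 + 2)) dz into ∫(exp(2*u)) du: now ∫(-z**2*cos(4*z)) dz + ∫(exp(2*u)) du.
Step 3. Evaluate the standard form: now exp(2*u)/2 + ∫(-z**2*cos(4*z)) dz.
Step 4. Substitute back u = z**2 + 1: now exp(2*z**2 + 2)/2 + ∫(-z**2*cos(4*z)) dz.
Step 5. Integrate ∫(-z**2*cos(4*z)) dz by parts with u = z**2, dv = (-cos(4*z)) dz, so v = -sin(4*z)/4: now -z**2*sin(4*z)/4 + exp(2*z**2 + 2)/2 + ∫(z*sin(4*z)/2) dz.
Step 6. Integrate ∫(z*sin(4*z)/2) dz by parts with u = z, dv = (sin(4*z)/2) dz, so v = -cos(4*z)/8: now -z**2*sin(4*z)/4 - z*cos(4*z)/8 + exp(2*z**2 + 2)/2 + ∫(cos(4*z)/8) dz.
Step 7. Evaluate the standard form: now -z**2*sin(4*z)/4 - z*cos(4*z)/8 + exp(2*z**2 + 2)/2 + sin(4*z)/32.
Answer: -z**2*sin(4*z)/4 - z*cos(4*z)/8 + exp(2*z**2 + 2)/2 + sin(4*z)/32.


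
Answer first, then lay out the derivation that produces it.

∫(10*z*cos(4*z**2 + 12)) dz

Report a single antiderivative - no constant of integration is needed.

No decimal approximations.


The answer is 5*sin(4*z**2 + 12)/4.
Step 1. Substitute u = z**2 + 3, turning ∫(10*z*cos(4*z**2 + 12)) dz into ∫(5*cos(4*u)) du: now ∫(5*cos(4*u)) du.
Step 2. Evaluate the standard form: now 5*sin(4*u)/4.
Step 3. Substitute back u = z**2 + 3: now 5*sin(4*z**2 + 12)/4.
Answer: 5*sin(4*z**2 + 12)/4.


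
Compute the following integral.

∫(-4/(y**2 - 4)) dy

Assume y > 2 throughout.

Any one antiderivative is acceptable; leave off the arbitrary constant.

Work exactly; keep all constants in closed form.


Answer: -log(y - 2) + log(y + 2).


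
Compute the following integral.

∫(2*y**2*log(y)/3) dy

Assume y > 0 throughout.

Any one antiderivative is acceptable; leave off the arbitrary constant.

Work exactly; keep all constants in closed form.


Answer: 2*y**3*log(y)/9 - 2*y**3/27.


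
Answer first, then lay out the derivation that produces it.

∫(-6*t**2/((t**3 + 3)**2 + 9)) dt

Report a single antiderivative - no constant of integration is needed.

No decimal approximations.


The answer is -2*atan(t**3/3 + 1)/3.
Step 1. Substitute u = t**3 + 3, turning ∫(-6*t**2/((t**3 + 3)**2 + 9)) dt into ∫(-2/(u**2 + 9)) du: now ∫(-2/(u**2 + 9)) du.
Step 2. Evaluate the standard form: now -2*atan(u/3)/3.
Step 3. Substitute back u = t**3 + 3: now -2*atan(t**3/3 + 1)/3.
Answer: -2*atan(t**3/3 + 1)/3.


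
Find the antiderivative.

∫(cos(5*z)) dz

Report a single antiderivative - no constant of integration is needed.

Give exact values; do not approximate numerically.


Answer: sin(5*z)/5.


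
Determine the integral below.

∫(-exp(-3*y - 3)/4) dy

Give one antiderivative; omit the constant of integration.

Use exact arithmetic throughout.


Answer: exp(-3*y - 3)/12.


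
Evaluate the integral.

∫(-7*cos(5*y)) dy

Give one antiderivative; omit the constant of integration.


Answer: -7*sin(5*y)/5.


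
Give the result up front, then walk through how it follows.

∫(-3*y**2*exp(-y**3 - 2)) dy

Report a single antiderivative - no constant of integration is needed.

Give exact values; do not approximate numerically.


The answer is exp(-y**3 - 2).
Step 1. Substitute u = y**3 + 2, turning ∫(-3*y**2*exp(-y**3 - 2)) dy into ∫(-exp(-u)) du: now ∫(-exp(-u)) du.
Step 2. Evaluate the standard form: now exp(-u).
Step 3. Substitute back u = y**3 + 2: now exp(-y**3 - 2).
Answer: exp(-y**3 - 2).


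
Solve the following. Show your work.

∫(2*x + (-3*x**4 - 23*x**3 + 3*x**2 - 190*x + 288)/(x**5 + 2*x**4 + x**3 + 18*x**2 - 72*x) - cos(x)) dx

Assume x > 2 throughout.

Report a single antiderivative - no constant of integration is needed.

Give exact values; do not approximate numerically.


Step 1. Rewrite: now ∫(2*x) dx + ∫((-3*x**4 - 23*x**3 + 3*x**2 - 190*x + 288)/(x**5 + 2*x**4 + x**3 + 18*x**2 - 72*x)) dx + ∫(-cos(x)) dx.
Step 2. Decompose ∫((-3*x**4 - 23*x**3 + 3*x**2 - 190*x + 288)/(x**5 + 2*x**4 + x**3 + 18*x**2 - 72*x)) dx by partial fractions, (-3*x**4 - 23*x**3 + 3*x**2 - 190*x + 288)/(x**5 + 2*x**4 + x**3 + 18*x**2 - 72*x) = -1/(x**2 + 9) + 3/(x + 4) - 2/(x - 2) - 4/x: now ∫(-4/x) dx + ∫(2*x) dx + ∫(-2/(x - 2)) dx + ∫(3/(x + 4)) dx + ∫(-1/(x**2 + 9)) dx + ∫(-cos(x)) dx.
Step 3. Evaluate the standard form [assuming x > -4]: now 3*log(x + 4) + ∫(-4/x) dx + ∫(2*x) dx + ∫(-2/(x - 2)) dx + ∫(-1/(x**2 + 9)) dx + ∫(-cos(x)) dx.
Step 4. Evaluate the standard form [assuming x > 2]: now -2*log(x - 2) + 3*log(x + 4) + ∫(-4/x) dx + ∫(2*x) dx + ∫(-1/(x**2 + 9)) dx + ∫(-cos(x)) dx.
Step 5. Evaluate the standard form [assuming x > 0]: now -4*log(x) - 2*log(x - 2) + 3*log(x + 4) + ∫(2*x) dx + ∫(-1/(x**2 + 9)) dx + ∫(-cos(x)) dx.
Step 6. Evaluate the standard form: now -4*log(x) - 2*log(x - 2) + 3*log(x + 4) - atan(x/3)/3 + ∫(2*x) dx + ∫(-cos(x)) dx.
Step 7. Evaluate the standard form: now -4*log(x) - 2*log(x - 2) + 3*log(x + 4) - sin(x) - atan(x/3)/3 + ∫(2*x) dx.
Step 8. Evaluate the standard form: now x**2 - 4*log(x) - 2*log(x - 2) + 3*log(x + 4) - sin(x) - atan(x/3)/3.
Answer: x**2 - 4*log(x) - 2*log(x - 2) + 3*log(x + 4) - sin(x) - atan(x/3)/3.


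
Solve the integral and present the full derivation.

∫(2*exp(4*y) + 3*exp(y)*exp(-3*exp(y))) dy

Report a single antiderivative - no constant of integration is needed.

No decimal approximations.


Step 1. Rewrite: now ∫(3*exp(y)*exp(-3*exp(y))) dy + ∫(2*exp(4*y)) dy.
Step 2. Substitute u = exp(y), turning ∫(3*exp(y)*exp(-3*exp(y))) dy into ∫(3*exp(-3*u)) du: now ∫(3*exp(-3*u)) du + ∫(2*exp(4*y)) dy.
Step 3. Evaluate the standard form: now ∫(2*exp(4*y)) dy - exp(-3*u).
Step 4. Substitute back u = exp(y): now ∫(2*exp(4*y)) dy - exp(-3*exp(y)).
Step 5. Evaluate the standard form: now exp(4*y)/2 - exp(-3*exp(y)).
Answer: exp(4*y)/2 - exp(-3*exp(y)).


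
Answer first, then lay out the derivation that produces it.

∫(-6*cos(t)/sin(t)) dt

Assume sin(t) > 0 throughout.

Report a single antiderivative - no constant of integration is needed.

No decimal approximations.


The answer is -6*log(sin(t)).
Step 1. Substitute u = sin(t), turning ∫(-6*cos(t)/sin(t)) dt into ∫(-6/u) du: now ∫(-6/u) du.
Step 2. Evaluate the standard form [assuming u > 0]: now -6*log(u).
Step 3. Substitute back u = sin(t): now -6*log(sin(t)).
Answer: -6*log(sin(t)).


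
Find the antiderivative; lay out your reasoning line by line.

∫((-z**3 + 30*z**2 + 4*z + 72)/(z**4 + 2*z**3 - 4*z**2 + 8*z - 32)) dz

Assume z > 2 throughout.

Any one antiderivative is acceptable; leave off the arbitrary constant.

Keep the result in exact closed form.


Step 1. Decompose ∫((-z**3 + 30*z**2 + 4*z + 72)/(z**4 + 2*z**3 - 4*z**2 + 8*z - 32)) dz by partial fractions, (-z**3 + 30*z**2 + 4*z + 72)/(z**4 + 2*z**3 - 4*z**2 + 8*z - 32) = 4/(z**2 + 4) - 5/(z + 4) + 4/(z - 2): now ∫(4/(z - 2)) dz + ∫(-5/(z + 4)) dz + ∫(4/(z**2 + 4)) dz.
Step 2. Evaluate the standard form [assuming z > -4]: now -5*log(z + 4) + ∫(4/(z - 2)) dz + ∫(4/(z**2 + 4)) dz.
Step 3. Evaluate the standard form [assuming z > 2]: now 4*log(z - 2) - 5*log(z + 4) + ∫(4/(z**2 + 4)) dz.
Step 4. Evaluate the standard form: now 4*log(z - 2) - 5*log(z + 4) + 2*atan(z/2).
Answer: 4*log(z - 2) - 5*log(z + 4) + 2*atan(z/2).


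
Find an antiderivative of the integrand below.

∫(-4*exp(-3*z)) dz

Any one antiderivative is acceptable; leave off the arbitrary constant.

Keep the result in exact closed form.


Answer: 4*exp(-3*z)/3.


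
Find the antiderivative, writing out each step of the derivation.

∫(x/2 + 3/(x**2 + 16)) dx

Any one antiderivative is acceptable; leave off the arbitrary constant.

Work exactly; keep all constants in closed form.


Step 1. Rewrite: now ∫(x/2) dx + ∫(3/(x**2 + 16)) dx.
Step 2. Evaluate the standard form: now x**2/4 + ∫(3/(x**2 + 16)) dx.
Step 3. Evaluate the standard form: now x**2/4 + 3*atan(x/4)/4.
Answer: x**2/4 + 3*atan(x/4)/4.


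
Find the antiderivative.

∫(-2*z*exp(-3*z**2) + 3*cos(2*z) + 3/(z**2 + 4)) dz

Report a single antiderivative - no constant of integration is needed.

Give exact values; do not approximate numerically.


Answer: 3*sin(2*z)/2 + 3*atan(z/2)/2 + exp(-3*z**2)/3.


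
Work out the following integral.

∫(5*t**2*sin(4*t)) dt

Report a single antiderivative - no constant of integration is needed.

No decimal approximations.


Answer: -5*t**2*cos(4*t)/4 + 5*t*sin(4*t)/8 + 5*cos(4*t)/32.


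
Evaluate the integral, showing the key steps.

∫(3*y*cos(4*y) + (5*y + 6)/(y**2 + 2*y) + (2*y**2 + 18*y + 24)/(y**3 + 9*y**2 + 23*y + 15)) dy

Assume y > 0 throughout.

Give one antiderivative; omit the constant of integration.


Step 1. Rewrite: now ∫(3*y*cos(4*y)) dy + ∫((5*y + 6)/(y**2 + 2*y)) dy + ∫((2*y**2 + 18*y + 24)/(y**3 + 9*y**2 + 23*y + 15)) dy.
Step 2. Decompose ∫((2*y**2 + 18*y + 24)/(y**3 + 9*y**2 + 23*y + 15)) dy by partial fractions, (2*y**2 + 18*y + 24)/(y**3 + 9*y**2 + 23*y + 15) = -2/(y + 5) + 3/(y + 3) + 1/(y + 1): now ∫(3*y*cos(4*y)) dy + ∫((5*y + 6)/(y**2 + 2*y)) dy + ∫(1/(y + 1)) dy + ∫(3/(y + 3)) dy + ∫(-2/(y + 5)) dy.
Step 3. Evaluate the standard form [assuming y > -1]: now log(y + 1) + ∫(3*y*cos(4*y)) dy + ∫((5*y + 6)/(y**2 + 2*y)) dy + ∫(3/(y + 3)) dy + ∫(-2/(y + 5)) dy.
Step 4. Evaluate the standard form [assuming y > -5]: now log(y + 1) - 2*log(y + 5) + ∫(3*y*cos(4*y)) dy + ∫((5*y + 6)/(y**2 + 2*y)) dy + ∫(3/(y + 3)) dy.
Step 5. Evaluate the standard form [assuming y > -3]: now log(y + 1) + 3*log(y + 3) - 2*log(y + 5) + ∫(3*y*cos(4*y)) dy + ∫((5*y + 6)/(y**2 + 2*y)) dy.
Step 6. Decompose ∫((5*y + 6)/(y**2 + 2*y)) dy by partial fractions, (5*y + 6)/(y**2 + 2*y) = 2/(y + 2) + 3/y: now log(y + 1) + 3*log(y + 3) - 2*log(y + 5) + ∫(3/y) dy + ∫(3*y*cos(4*y)) dy + ∫(2/(y + 2)) dy.
Step 7. Evaluate the standard form [assuming y > -2]: now log(y + 1) + 2*log(y + 2) + 3*log(y + 3) - 2*log(y + 5) + ∫(3/y) dy + ∫(3*y*cos(4*y)) dy.
Step 8. Evaluate the standard form [assuming y > 0]: now 3*log(y) + log(y + 1) + 2*log(y + 2) + 3*log(y + 3) - 2*log(y + 5) + ∫(3*y*cos(4*y)) dy.
Step 9. Integrate ∫(3*y*cos(4*y)) dy by parts with u = y, dv = (3*cos(4*y)) dy, so v = 3*sin(4*y)/4: now 3*y*sin(4*y)/4 + 3*log(y) + log(y + 1) + 2*log(y + 2) + 3*log(y + 3) - 2*log(y + 5) + ∫(-3*sin(4*y)/4) dy.
Step 10. Evaluate the standard form: now 3*y*sin(4*y)/4 + 3*log(y) + log(y + 1) + 2*log(y + 2) + 3*log(y + 3) - 2*log(y + 5) + 3*cos(4*y)/16.
Answer: 3*y*sin(4*y)/4 + 3*log(y) + log(y + 1) + 2*log(y + 2) + 3*log(y + 3) - 2*log(y + 5) + 3*cos(4*y)/16.


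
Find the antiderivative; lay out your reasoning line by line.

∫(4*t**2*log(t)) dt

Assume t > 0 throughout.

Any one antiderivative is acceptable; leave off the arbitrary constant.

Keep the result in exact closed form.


Step 1. Integrate ∫(4*t**2*log(t)) dt by parts with u = log(t), dv = (4*t**2) dt, so v = 4*t**3/3 [assuming t > 0]: now 4*t**3*log(t)/3 + ∫(-4*t**2/3) dt.
Step 2. Evaluate the standard form: now 4*t**3*log(t)/3 - 4*t**3/9.
Answer: 4*t**3*log(t)/3 - 4*t**3/9.


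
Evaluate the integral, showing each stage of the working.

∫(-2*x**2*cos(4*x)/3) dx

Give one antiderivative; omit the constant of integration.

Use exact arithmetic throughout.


Step 1. Integrate ∫(-2*x**2*cos(4*x)/3) dx by parts with u = x**2, dv = (-2*cos(4*x)/3) dx, so v = -sin(4*x)/6: now -x**2*sin(4*x)/6 + ∫(x*sin(4*x)/3) dx.
Step 2. Integrate ∫(x*sin(4*x)/3) dx by parts with u = x, dv = (sin(4*x)/3) dx, so v = -cos(4*x)/12: now -x**2*sin(4*x)/6 - x*cos(4*x)/12 + ∫(cos(4*x)/12) dx.
Step 3. Evaluate the standard form: now -x**2*sin(4*x)/6 - x*cos(4*x)/12 + sin(4*x)/48.
Answer: -x**2*sin(4*x)/6 - x*cos(4*x)/12 + sin(4*x)/48.


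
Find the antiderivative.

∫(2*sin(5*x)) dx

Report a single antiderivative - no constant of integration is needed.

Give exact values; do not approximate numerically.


Answer: -2*cos(5*x)/5.


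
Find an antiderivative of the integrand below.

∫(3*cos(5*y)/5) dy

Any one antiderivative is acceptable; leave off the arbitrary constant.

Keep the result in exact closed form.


Answer: 3*sin(5*y)/25.


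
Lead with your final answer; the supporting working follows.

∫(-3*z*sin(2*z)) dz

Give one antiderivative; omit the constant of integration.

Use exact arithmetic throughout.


The answer is 3*z*cos(2*z)/2 - 3*sin(2*z)/4.
Step 1. Integrate ∫(-3*z*sin(2*z)) dz by parts with u = z, dv = (-3*sin(2*z)) dz, so v = 3*cos(2*z)/2: now 3*z*cos(2*z)/2 + ∫(-3*cos(2*z)/2) dz.
Step 2. Evaluate the standard form: now 3*z*cos(2*z)/2 - 3*sin(2*z)/4.
Answer: 3*z*cos(2*z)/2 - 3*sin(2*z)/4.


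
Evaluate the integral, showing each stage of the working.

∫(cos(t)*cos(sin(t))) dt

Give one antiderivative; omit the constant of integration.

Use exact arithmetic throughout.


Step 1. Substitute u = sin(t), turning ∫(cos(t)*cos(sin(t))) dt into ∫(cos(u)) du: now ∫(cos(u)) du.
Step 2. Evaluate the standard form: now sin(u).
Step 3. Substitute back u = sin(t): now sin(sin(t)).
Answer: sin(sin(t)).


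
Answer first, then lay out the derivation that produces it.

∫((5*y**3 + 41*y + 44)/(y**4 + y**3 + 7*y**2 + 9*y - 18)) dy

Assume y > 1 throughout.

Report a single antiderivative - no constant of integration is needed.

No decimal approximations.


The answer is 3*log(y - 1) + 2*log(y + 2) - 4*atan(y/3)/3.
Step 1. Decompose ∫((5*y**3 + 41*y + 44)/(y**4 + y**3 + 7*y**2 + 9*y - 18)) dy by partial fractions, (5*y**3 + 41*y + 44)/(y**4 + y**3 + 7*y**2 + 9*y - 18) = -4/(y**2 + 9) + 2/(y + 2) + 3/(y - 1): now ∫(3/(y - 1)) dy + ∫(2/(y + 2)) dy + ∫(-4/(y**2 + 9)) dy.
Step 2. Evaluate the standard form [assuming y > -2]: now 2*log(y + 2) + ∫(3/(y - 1)) dy + ∫(-4/(y**2 + 9)) dy.
Step 3. Evaluate the standard form [assuming y > 1]: now 3*log(y - 1) + 2*log(y + 2) + ∫(-4/(y**2 + 9)) dy.
Step 4. Evaluate the standard form: now 3*log(y - 1) + 2*log(y + 2) - 4*atan(y/3)/3.
Answer: 3*log(y - 1) + 2*log(y + 2) - 4*atan(y/3)/3.


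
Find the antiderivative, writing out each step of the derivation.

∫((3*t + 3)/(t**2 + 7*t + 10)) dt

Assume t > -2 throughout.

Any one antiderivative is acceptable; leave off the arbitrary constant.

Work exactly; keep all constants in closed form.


Step 1. Decompose ∫((3*t + 3)/(t**2 + 7*t + 10)) dt by partial fractions, (3*t + 3)/(t**2 + 7*t + 10) = 4/(t + 5) - 1/(t + 2): now ∫(-1/(t + 2)) dt + ∫(4/(t + 5)) dt.
Step 2. Evaluate the standard form [assuming t > -2]: now -log(t + 2) + ∫(4/(t + 5)) dt.
Step 3. Evaluate the standard form [assuming t > -5]: now -log(t + 2) + 4*log(t + 5).
Answer: -log(t + 2) + 4*log(t + 5).


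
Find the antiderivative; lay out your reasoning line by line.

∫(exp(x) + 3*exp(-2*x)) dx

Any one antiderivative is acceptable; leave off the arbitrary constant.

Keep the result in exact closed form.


Step 1. Rewrite: now ∫(3*exp(-2*x)) dx + ∫(exp(x)) dx.
Step 2. Evaluate the standard form: now ∫(exp(x)) dx - 3*exp(-2*x)/2.
Step 3. Evaluate the standard form: now exp(x) - 3*exp(-2*x)/2.
Answer: exp(x) - 3*exp(-2*x)/2.


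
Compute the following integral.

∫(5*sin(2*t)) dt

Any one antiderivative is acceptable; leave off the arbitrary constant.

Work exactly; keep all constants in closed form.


Answer: -5*cos(2*t)/2.


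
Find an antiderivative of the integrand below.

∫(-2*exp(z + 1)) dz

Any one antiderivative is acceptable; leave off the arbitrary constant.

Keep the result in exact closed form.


Answer: -2*exp(z + 1).
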